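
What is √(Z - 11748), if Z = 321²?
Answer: √91293 ≈ 302.15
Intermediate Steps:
Z = 103041
√(Z - 11748) = √(103041 - 11748) = √91293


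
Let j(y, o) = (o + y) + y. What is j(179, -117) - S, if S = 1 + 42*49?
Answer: -1818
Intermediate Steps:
j(y, o) = o + 2*y
S = 2059 (S = 1 + 2058 = 2059)
j(179, -117) - S = (-117 + 2*179) - 1*2059 = (-117 + 358) - 2059 = 241 - 2059 = -1818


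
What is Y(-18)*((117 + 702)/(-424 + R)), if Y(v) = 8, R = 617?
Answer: 6552/193 ≈ 33.948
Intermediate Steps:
Y(-18)*((117 + 702)/(-424 + R)) = 8*((117 + 702)/(-424 + 617)) = 8*(819/193) = 6552/193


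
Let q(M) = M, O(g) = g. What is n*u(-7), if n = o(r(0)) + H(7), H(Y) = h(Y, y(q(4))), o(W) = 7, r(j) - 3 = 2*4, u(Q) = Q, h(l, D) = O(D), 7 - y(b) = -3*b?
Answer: -182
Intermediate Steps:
y(b) = 7 + 3*b (y(b) = 7 - (-3)*b = 7 + 3*b)
h(l, D) = D
r(j) = 11 (r(j) = 3 + 2*4 = 3 + 8 = 11)
H(Y) = 19 (H(Y) = 7 + 3*4 = 7 + 12 = 19)
n = 26 (n = 7 + 19 = 26)
n*u(-7) = 26*(-7) = -182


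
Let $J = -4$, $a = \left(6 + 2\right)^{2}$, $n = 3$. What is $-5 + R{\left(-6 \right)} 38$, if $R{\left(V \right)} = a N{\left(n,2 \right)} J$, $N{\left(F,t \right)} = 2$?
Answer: $-19461$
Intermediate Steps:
$a = 64$ ($a = 8^{2} = 64$)
$R{\left(V \right)} = -512$ ($R{\left(V \right)} = 64 \cdot 2 \left(-4\right) = 128 \left(-4\right) = -512$)
$-5 + R{\left(-6 \right)} 38 = -5 - 19456 = -19461$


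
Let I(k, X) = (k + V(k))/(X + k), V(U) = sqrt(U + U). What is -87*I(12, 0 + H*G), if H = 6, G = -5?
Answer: 58 + 29*sqrt(6)/3 ≈ 81.678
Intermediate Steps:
V(U) = sqrt(2)*sqrt(U) (V(U) = sqrt(2*U) = sqrt(2)*sqrt(U))
I(k, X) = (k + sqrt(2)*sqrt(k))/(X + k)
-87*I(12, 0 + H*G) = -87*(12 + sqrt(2)*sqrt(12))/((0 + 6*(-5)) + 12) = -87*(12 + sqrt(2)*(2*sqrt(3)))/((0 - 30) + 12) = -87*(12 + 2*sqrt(6))/(-30 + 12) = -87*(12 + 2*sqrt(6))/(-18) = -(-29)*(12 + 2*sqrt(6))/6 = -87*(-2/3 - sqrt(6)/9) = 58 + 29*sqrt(6)/3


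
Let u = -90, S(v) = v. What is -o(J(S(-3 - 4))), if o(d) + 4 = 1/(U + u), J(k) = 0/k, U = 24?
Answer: 265/66 ≈ 4.0152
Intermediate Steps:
J(k) = 0
o(d) = -265/66 (o(d) = -4 + 1/(24 - 90) = -4 + 1/(-66) = -4 - 1/66 = -265/66)
-o(J(S(-3 - 4))) = -1*(-265/66) = 265/66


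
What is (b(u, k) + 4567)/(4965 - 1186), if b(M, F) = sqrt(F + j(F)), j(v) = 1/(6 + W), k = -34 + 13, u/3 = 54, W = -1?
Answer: 4567/3779 + 2*I*sqrt(130)/18895 ≈ 1.2085 + 0.0012069*I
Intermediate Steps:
u = 162 (u = 3*54 = 162)
k = -21
j(v) = 1/5 (j(v) = 1/(6 - 1) = 1/5)
b(M, F) = sqrt(1/5 + F) (b(M, F) = sqrt(F + 1/5) = sqrt(1/5 + F))
(b(u, k) + 4567)/(4965 - 1186) = (sqrt(5 + 25*(-21))/5 + 4567)/(4965 - 1186) = (sqrt(5 - 525)/5 + 4567)/3779 = (sqrt(-520)/5 + 4567)*(1/3779) = ((2*I*sqrt(130))/5 + 4567)*(1/3779) = (2*I*sqrt(130)/5 + 4567)*(1/3779) = (4567 + 2*I*sqrt(130)/5)*(1/3779) = 4567/3779 + 2*I*sqrt(130)/18895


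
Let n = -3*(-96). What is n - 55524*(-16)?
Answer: 888672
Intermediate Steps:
n = 288
n - 55524*(-16) = 288 - 55524*(-16) = 288 - 661*(-1344) = 288 + 888384 = 888672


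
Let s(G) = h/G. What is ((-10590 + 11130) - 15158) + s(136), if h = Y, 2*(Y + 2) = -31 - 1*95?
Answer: -1988113/136 ≈ -14618.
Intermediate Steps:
Y = -65 (Y = -2 + (-31 - 1*95)/2 = -2 + (-31 - 95)/2 = -2 + (½)*(-126) = -2 - 63 = -65)
h = -65
s(G) = -65/G
((-10590 + 11130) - 15158) + s(136) = ((-10590 + 11130) - 15158) - 65/136 = (540 - 15158) - 65*1/136 = -14618 - 65/136 = -1988113/136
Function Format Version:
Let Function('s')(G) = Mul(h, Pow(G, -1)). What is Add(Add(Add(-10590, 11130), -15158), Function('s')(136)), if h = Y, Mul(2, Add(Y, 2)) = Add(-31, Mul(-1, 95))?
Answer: Rational(-1988113, 136) ≈ -14618.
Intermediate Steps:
Y = -65 (Y = Add(-2, Mul(Rational(1, 2), Add(-31, Mul(-1, 95)))) = Add(-2, Mul(Rational(1, 2), Add(-31, -95))) = Add(-2, Mul(Rational(1, 2), -126)) = Add(-2, -63) = -65)
h = -65
Function('s')(G) = Mul(-65, Pow(G, -1))
Add(Add(Add(-10590, 11130), -15158), Function('s')(136)) = Add(Add(Add(-10590, 11130), -15158), Mul(-65, Pow(136, -1))) = Add(Add(540, -15158), Mul(-65, Rational(1, 136))) = Add(-14618, Rational(-65, 136)) = Rational(-1988113, 136)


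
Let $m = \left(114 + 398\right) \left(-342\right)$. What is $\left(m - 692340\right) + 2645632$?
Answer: $1778188$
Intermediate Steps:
$m = -175104$ ($m = 512 \left(-342\right) = -175104$)
$\left(m - 692340\right) + 2645632 = \left(-175104 - 692340\right) + 2645632 = -867444 + 2645632 = 1778188$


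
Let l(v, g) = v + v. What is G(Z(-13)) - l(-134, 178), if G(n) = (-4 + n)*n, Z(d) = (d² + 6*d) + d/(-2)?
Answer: 37537/4 ≈ 9384.3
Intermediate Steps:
l(v, g) = 2*v
Z(d) = d² + 11*d/2 (Z(d) = (d² + 6*d) + d*(-½) = (d² + 6*d) - d/2 = d² + 11*d/2)
G(n) = n*(-4 + n)
G(Z(-13)) - l(-134, 178) = ((½)*(-13)*(11 + 2*(-13)))*(-4 + (½)*(-13)*(11 + 2*(-13))) - 2*(-134) = ((½)*(-13)*(11 - 26))*(-4 + (½)*(-13)*(11 - 26)) - 1*(-268) = ((½)*(-13)*(-15))*(-4 + (½)*(-13)*(-15)) + 268 = 195*(-4 + 195/2)/2 + 268 = (195/2)*(187/2) + 268 = 36465/4 + 268 = 37537/4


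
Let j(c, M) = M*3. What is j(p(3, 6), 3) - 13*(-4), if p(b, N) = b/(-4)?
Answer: 61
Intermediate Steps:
p(b, N) = -b/4 (p(b, N) = b*(-¼) = -b/4)
j(c, M) = 3*M
j(p(3, 6), 3) - 13*(-4) = 3*3 - 13*(-4) = 9 + 52 = 61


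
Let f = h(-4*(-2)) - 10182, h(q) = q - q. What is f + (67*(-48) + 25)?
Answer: -13373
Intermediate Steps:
h(q) = 0
f = -10182 (f = 0 - 10182 = -10182)
f + (67*(-48) + 25) = -10182 + (67*(-48) + 25) = -10182 + (-3216 + 25) = -10182 - 3191 = -13373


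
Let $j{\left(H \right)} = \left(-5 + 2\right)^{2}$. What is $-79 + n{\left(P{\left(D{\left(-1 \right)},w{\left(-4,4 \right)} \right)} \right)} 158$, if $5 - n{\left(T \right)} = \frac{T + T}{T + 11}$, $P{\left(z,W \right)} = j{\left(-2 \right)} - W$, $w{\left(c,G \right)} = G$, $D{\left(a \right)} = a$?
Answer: $\frac{2449}{4} \approx 612.25$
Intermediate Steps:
$j{\left(H \right)} = 9$ ($j{\left(H \right)} = \left(-3\right)^{2} = 9$)
$P{\left(z,W \right)} = 9 - W$
$n{\left(T \right)} = 5 - \frac{2 T}{11 + T}$ ($n{\left(T \right)} = 5 - \frac{T + T}{T + 11} = 5 - \frac{2 T}{11 + T}$)
$-79 + n{\left(P{\left(D{\left(-1 \right)},w{\left(-4,4 \right)} \right)} \right)} 158 = -79 + \frac{55 + 3 \left(9 - 4\right)}{11 + \left(9 - 4\right)} 158 = -79 + \frac{55 + 3 \cdot 5}{11 + 5} \cdot 158 = -79 + \frac{55 + 15}{16} \cdot 158 = -79 + \frac{1}{16} \cdot 70 \cdot 158 = -79 + \frac{35}{8} \cdot 158 = -79 + \frac{2765}{4} = \frac{2449}{4}$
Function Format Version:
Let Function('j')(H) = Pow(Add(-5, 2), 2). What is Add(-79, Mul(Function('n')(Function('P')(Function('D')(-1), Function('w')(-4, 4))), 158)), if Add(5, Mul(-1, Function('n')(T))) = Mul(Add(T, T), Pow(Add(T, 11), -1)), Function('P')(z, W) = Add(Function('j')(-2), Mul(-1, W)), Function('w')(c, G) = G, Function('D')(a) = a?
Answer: Rational(2449, 4) ≈ 612.25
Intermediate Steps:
Function('j')(H) = 9 (Function('j')(H) = Pow(-3, 2) = 9)
Function('P')(z, W) = Add(9, Mul(-1, W))
Function('n')(T) = Add(5, Mul(-2, T, Pow(Add(11, T), -1))) (Function('n')(T) = Add(5, Mul(-1, Mul(Add(T, T), Pow(Add(T, 11), -1)))) = Add(5, Mul(-1, Mul(Mul(2, T), Pow(Add(11, T), -1)))) = Add(5, Mul(-1, Mul(2, T, Pow(Add(11, T), -1)))) = Add(5, Mul(-2, T, Pow(Add(11, T), -1))))
Add(-79, Mul(Function('n')(Function('P')(Function('D')(-1), Function('w')(-4, 4))), 158)) = Add(-79, Mul(Mul(Pow(Add(11, Add(9, Mul(-1, 4))), -1), Add(55, Mul(3, Add(9, Mul(-1, 4))))), 158)) = Add(-79, Mul(Mul(Pow(Add(11, Add(9, -4)), -1), Add(55, Mul(3, Add(9, -4)))), 158)) = Add(-79, Mul(Mul(Pow(Add(11, 5), -1), Add(55, Mul(3, 5))), 158)) = Add(-79, Mul(Mul(Pow(16, -1), Add(55, 15)), 158)) = Add(-79, Mul(Mul(Rational(1, 16), 70), 158)) = Add(-79, Mul(Rational(35, 8), 158)) = Add(-79, Rational(2765, 4)) = Rational(2449, 4)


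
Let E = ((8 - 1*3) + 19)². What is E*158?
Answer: 91008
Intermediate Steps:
E = 576 (E = ((8 - 3) + 19)² = (5 + 19)² = 24² = 576)
E*158 = 576*158 = 91008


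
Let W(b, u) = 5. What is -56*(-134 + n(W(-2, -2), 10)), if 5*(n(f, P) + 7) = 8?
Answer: 39032/5 ≈ 7806.4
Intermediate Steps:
n(f, P) = -27/5 (n(f, P) = -7 + (⅕)*8 = -7 + 8/5 = -27/5)
-56*(-134 + n(W(-2, -2), 10)) = -56*(-134 - 27/5) = -56*(-697/5) = 39032/5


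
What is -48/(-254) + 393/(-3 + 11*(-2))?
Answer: -49311/3175 ≈ -15.531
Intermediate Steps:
-48/(-254) + 393/(-3 + 11*(-2)) = -48*(-1/254) + 393/(-3 - 22) = 24/127 + 393/(-25) = 24/127 + 393*(-1/25) = 24/127 - 393/25 = -49311/3175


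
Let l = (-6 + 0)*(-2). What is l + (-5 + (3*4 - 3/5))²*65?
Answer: 13372/5 ≈ 2674.4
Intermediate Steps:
l = 12 (l = -6*(-2) = 12)
l + (-5 + (3*4 - 3/5))²*65 = 12 + (-5 + (3*4 - 3/5))²*65 = 12 + (-5 + (12 - 3*⅕))²*65 = 12 + (-5 + (12 - ⅗))²*65 = 12 + (-5 + 57/5)²*65 = 12 + (32/5)²*65 = 12 + (1024/25)*65 = 12 + 13312/5 = 13372/5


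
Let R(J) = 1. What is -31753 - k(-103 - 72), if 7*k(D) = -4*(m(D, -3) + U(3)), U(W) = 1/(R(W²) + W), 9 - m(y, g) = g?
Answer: -31746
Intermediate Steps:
m(y, g) = 9 - g
U(W) = 1/(1 + W)
k(D) = -7 (k(D) = (-4*((9 - 1*(-3)) + 1/(1 + 3)))/7 = (-4*((9 + 3) + 1/4))/7 = (-4*(12 + ¼))/7 = (-4*49/4)/7 = (⅐)*(-49) = -7)
-31753 - k(-103 - 72) = -31753 - 1*(-7) = -31753 + 7 = -31746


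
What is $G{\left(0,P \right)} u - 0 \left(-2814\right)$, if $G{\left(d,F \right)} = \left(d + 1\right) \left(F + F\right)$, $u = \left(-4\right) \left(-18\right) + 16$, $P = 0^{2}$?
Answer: $0$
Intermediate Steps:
$P = 0$
$u = 88$ ($u = 72 + 16 = 88$)
$G{\left(d,F \right)} = 2 F \left(1 + d\right)$ ($G{\left(d,F \right)} = \left(1 + d\right) 2 F = 2 F \left(1 + d\right)$)
$G{\left(0,P \right)} u - 0 \left(-2814\right) = 2 \cdot 0 \left(1 + 0\right) 88 - 0 \left(-2814\right) = 2 \cdot 0 \cdot 1 \cdot 88 - 0 = 0 \cdot 88 + 0 = 0 + 0 = 0$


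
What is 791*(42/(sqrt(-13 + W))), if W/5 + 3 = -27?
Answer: -33222*I*sqrt(163)/163 ≈ -2602.1*I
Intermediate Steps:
W = -150 (W = -15 + 5*(-27) = -15 - 135 = -150)
791*(42/(sqrt(-13 + W))) = 791*(42/(sqrt(-13 - 150))) = 791*(42/(sqrt(-163))) = 791*(42/((I*sqrt(163)))) = 791*(42*(-I*sqrt(163)/163)) = 791*(-42*I*sqrt(163)/163) = -33222*I*sqrt(163)/163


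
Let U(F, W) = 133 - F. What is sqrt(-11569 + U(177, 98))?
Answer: 7*I*sqrt(237) ≈ 107.76*I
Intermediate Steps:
sqrt(-11569 + U(177, 98)) = sqrt(-11569 + (133 - 1*177)) = sqrt(-11569 + (133 - 177)) = sqrt(-11569 - 44) = sqrt(-11613) = 7*I*sqrt(237)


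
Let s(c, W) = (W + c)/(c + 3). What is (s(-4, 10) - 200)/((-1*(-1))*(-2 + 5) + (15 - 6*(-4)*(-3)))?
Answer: 103/27 ≈ 3.8148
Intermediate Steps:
s(c, W) = (W + c)/(3 + c)
(s(-4, 10) - 200)/((-1*(-1))*(-2 + 5) + (15 - 6*(-4)*(-3))) = ((10 - 4)/(3 - 4) - 200)/((-1*(-1))*(-2 + 5) + (15 - 6*(-4)*(-3))) = (6/(-1) - 200)/(1*3 + (15 + 24*(-3))) = (-1*6 - 200)/(3 + (15 - 72)) = (-6 - 200)/(3 - 57) = -206/(-54) = -206*(-1/54) = 103/27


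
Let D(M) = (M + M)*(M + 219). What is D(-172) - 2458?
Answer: -18626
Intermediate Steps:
D(M) = 2*M*(219 + M) (D(M) = (2*M)*(219 + M) = 2*M*(219 + M))
D(-172) - 2458 = 2*(-172)*(219 - 172) - 2458 = 2*(-172)*47 - 2458 = -16168 - 2458 = -18626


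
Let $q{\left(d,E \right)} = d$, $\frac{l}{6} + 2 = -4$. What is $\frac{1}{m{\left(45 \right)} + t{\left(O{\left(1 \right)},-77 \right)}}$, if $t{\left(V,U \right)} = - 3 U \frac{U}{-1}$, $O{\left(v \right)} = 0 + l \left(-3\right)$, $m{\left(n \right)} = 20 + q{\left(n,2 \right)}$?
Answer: $\frac{1}{17852} \approx 5.6016 \cdot 10^{-5}$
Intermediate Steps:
$l = -36$ ($l = -12 + 6 \left(-4\right) = -12 - 24 = -36$)
$m{\left(n \right)} = 20 + n$
$O{\left(v \right)} = 108$ ($O{\left(v \right)} = 0 - -108 = 0 + 108 = 108$)
$t{\left(V,U \right)} = 3 U^{2}$ ($t{\left(V,U \right)} = - 3 U U \left(-1\right) = - 3 U \left(- U\right) = 3 U^{2}$)
$\frac{1}{m{\left(45 \right)} + t{\left(O{\left(1 \right)},-77 \right)}} = \frac{1}{\left(20 + 45\right) + 3 \left(-77\right)^{2}} = \frac{1}{65 + 3 \cdot 5929} = \frac{1}{65 + 17787} = \frac{1}{17852}$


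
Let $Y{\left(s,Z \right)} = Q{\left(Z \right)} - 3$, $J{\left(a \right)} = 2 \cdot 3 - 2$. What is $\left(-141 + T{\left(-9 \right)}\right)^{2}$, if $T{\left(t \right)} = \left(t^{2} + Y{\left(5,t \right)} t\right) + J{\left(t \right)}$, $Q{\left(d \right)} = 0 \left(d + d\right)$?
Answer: $841$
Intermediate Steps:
$Q{\left(d \right)} = 0$ ($Q{\left(d \right)} = 0 \cdot 2 d = 0$)
$J{\left(a \right)} = 4$ ($J{\left(a \right)} = 6 - 2 = 4$)
$Y{\left(s,Z \right)} = -3$ ($Y{\left(s,Z \right)} = 0 - 3 = -3$)
$T{\left(t \right)} = 4 + t^{2} - 3 t$ ($T{\left(t \right)} = \left(t^{2} - 3 t\right) + 4 = 4 + t^{2} - 3 t$)
$\left(-141 + T{\left(-9 \right)}\right)^{2} = \left(-141 + \left(4 + \left(-9\right)^{2} - -27\right)\right)^{2} = \left(-141 + \left(4 + 81 + 27\right)\right)^{2} = \left(-141 + 112\right)^{2} = \left(-29\right)^{2} = 841$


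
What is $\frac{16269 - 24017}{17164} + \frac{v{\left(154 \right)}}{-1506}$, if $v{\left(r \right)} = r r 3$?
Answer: $- \frac{51368865}{1077041} \approx -47.694$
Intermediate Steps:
$v{\left(r \right)} = 3 r^{2}$ ($v{\left(r \right)} = r^{2} \cdot 3 = 3 r^{2}$)
$\frac{16269 - 24017}{17164} + \frac{v{\left(154 \right)}}{-1506} = \frac{16269 - 24017}{17164} + \frac{3 \cdot 154^{2}}{-1506} = \left(16269 - 24017\right) \frac{1}{17164} + 3 \cdot 23716 \left(- \frac{1}{1506}\right) = \left(-7748\right) \frac{1}{17164} + 71148 \left(- \frac{1}{1506}\right) = - \frac{1937}{4291} - \frac{11858}{251} = - \frac{51368865}{1077041}$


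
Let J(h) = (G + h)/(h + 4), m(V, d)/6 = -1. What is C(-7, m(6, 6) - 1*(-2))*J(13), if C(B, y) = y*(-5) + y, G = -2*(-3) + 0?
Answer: 304/17 ≈ 17.882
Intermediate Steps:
G = 6 (G = 6 + 0 = 6)
m(V, d) = -6 (m(V, d) = 6*(-1) = -6)
J(h) = (6 + h)/(4 + h) (J(h) = (6 + h)/(h + 4) = (6 + h)/(4 + h))
C(B, y) = -4*y (C(B, y) = -5*y + y = -4*y)
C(-7, m(6, 6) - 1*(-2))*J(13) = (-4*(-6 - 1*(-2)))*((6 + 13)/(4 + 13)) = (-4*(-6 + 2))*(19/17) = (-4*(-4))*((1/17)*19) = 16*(19/17) = 304/17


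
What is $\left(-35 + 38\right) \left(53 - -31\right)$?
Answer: $252$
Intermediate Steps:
$\left(-35 + 38\right) \left(53 - -31\right) = 3 \left(53 + 31\right) = 3 \cdot 84 = 252$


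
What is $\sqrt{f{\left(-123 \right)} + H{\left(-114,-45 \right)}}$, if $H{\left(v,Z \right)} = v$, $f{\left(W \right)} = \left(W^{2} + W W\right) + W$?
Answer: $\sqrt{30021} \approx 173.27$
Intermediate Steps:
$f{\left(W \right)} = W + 2 W^{2}$ ($f{\left(W \right)} = \left(W^{2} + W^{2}\right) + W = 2 W^{2} + W = W + 2 W^{2}$)
$\sqrt{f{\left(-123 \right)} + H{\left(-114,-45 \right)}} = \sqrt{- 123 \left(1 + 2 \left(-123\right)\right) - 114} = \sqrt{- 123 \left(1 - 246\right) - 114} = \sqrt{\left(-123\right) \left(-245\right) - 114} = \sqrt{30135 - 114} = \sqrt{30021}$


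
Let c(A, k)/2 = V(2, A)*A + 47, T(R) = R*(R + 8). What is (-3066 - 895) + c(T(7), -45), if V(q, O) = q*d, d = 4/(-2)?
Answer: -4707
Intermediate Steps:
d = -2 (d = 4*(-½) = -2)
V(q, O) = -2*q (V(q, O) = q*(-2) = -2*q)
T(R) = R*(8 + R)
c(A, k) = 94 - 8*A (c(A, k) = 2*((-2*2)*A + 47) = 2*(-4*A + 47) = 2*(47 - 4*A) = 94 - 8*A)
(-3066 - 895) + c(T(7), -45) = (-3066 - 895) + (94 - 56*(8 + 7)) = -3961 + (94 - 56*15) = -3961 + (94 - 8*105) = -3961 + (94 - 840) = -3961 - 746 = -4707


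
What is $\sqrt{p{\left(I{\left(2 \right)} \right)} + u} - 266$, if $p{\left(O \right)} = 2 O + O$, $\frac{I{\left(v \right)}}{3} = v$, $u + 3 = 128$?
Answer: $-266 + \sqrt{143} \approx -254.04$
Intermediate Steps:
$u = 125$ ($u = -3 + 128 = 125$)
$I{\left(v \right)} = 3 v$
$p{\left(O \right)} = 3 O$
$\sqrt{p{\left(I{\left(2 \right)} \right)} + u} - 266 = \sqrt{3 \cdot 3 \cdot 2 + 125} - 266 = \sqrt{3 \cdot 6 + 125} - 266 = \sqrt{18 + 125} - 266 = \sqrt{143} - 266 = -266 + \sqrt{143}$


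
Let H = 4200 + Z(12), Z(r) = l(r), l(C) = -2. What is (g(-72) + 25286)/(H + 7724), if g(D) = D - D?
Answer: 12643/5961 ≈ 2.1210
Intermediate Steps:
Z(r) = -2
H = 4198 (H = 4200 - 2 = 4198)
g(D) = 0
(g(-72) + 25286)/(H + 7724) = (0 + 25286)/(4198 + 7724) = 25286/11922 = 25286*(1/11922) = 12643/5961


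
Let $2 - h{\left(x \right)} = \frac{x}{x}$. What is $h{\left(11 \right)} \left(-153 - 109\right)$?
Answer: $-262$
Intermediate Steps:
$h{\left(x \right)} = 1$ ($h{\left(x \right)} = 2 - \frac{x}{x} = 2 - 1 = 1$)
$h{\left(11 \right)} \left(-153 - 109\right) = 1 \left(-153 - 109\right) = 1 \left(-262\right) = -262$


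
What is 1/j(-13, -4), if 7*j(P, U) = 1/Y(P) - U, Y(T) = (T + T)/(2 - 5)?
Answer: 182/107 ≈ 1.7009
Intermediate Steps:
Y(T) = -2*T/3 (Y(T) = (2*T)/(-3) = (2*T)*(-1/3) = -2*T/3)
j(P, U) = -3/(14*P) - U/7 (j(P, U) = (1/(-2*P/3) - U)/7 = (-3/(2*P) - U)/7 = (-U - 3/(2*P))/7 = -3/(14*P) - U/7)
1/j(-13, -4) = 1/(-3/14/(-13) - 1/7*(-4)) = 1/(-3/14*(-1/13) + 4/7) = 1/(3/182 + 4/7) = 1/(107/182) = 182/107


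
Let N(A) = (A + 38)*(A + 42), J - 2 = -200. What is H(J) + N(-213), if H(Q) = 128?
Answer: 30053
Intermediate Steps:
J = -198 (J = 2 - 200 = -198)
N(A) = (38 + A)*(42 + A)
H(J) + N(-213) = 128 + (1596 + (-213)**2 + 80*(-213)) = 128 + (1596 + 45369 - 17040) = 128 + 29925 = 30053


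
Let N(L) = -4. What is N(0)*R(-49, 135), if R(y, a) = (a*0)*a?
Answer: 0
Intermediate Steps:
R(y, a) = 0 (R(y, a) = 0*a = 0)
N(0)*R(-49, 135) = -4*0 = 0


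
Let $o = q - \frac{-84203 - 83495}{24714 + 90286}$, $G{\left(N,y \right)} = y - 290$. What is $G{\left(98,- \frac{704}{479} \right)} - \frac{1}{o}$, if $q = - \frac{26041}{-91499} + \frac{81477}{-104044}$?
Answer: $- \frac{4600620485249611151}{15727989503728311} \approx -292.51$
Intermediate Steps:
$G{\left(N,y \right)} = -290 + y$ ($G{\left(N,y \right)} = y - 290 = -290 + y$)
$q = - \frac{4745654219}{9519921956}$ ($q = \left(-26041\right) \left(- \frac{1}{91499}\right) + 81477 \left(- \frac{1}{104044}\right) = \frac{26041}{91499} - \frac{81477}{104044} = - \frac{4745654219}{9519921956} \approx -0.4985$)
$o = \frac{32835051156009}{34212219529375}$ ($o = - \frac{4745654219}{9519921956} - \frac{-84203 - 83495}{24714 + 90286} = - \frac{4745654219}{9519921956} - - \frac{167698}{115000} = - \frac{4745654219}{9519921956} - \left(-167698\right) \frac{1}{115000} = - \frac{4745654219}{9519921956} - - \frac{83849}{57500} = - \frac{4745654219}{9519921956} + \frac{83849}{57500} = \frac{32835051156009}{34212219529375} \approx 0.95975$)
$G{\left(98,- \frac{704}{479} \right)} - \frac{1}{o} = \left(-290 - \frac{704}{479}\right) - \frac{1}{\frac{32835051156009}{34212219529375}} = \left(-290 - \frac{704}{479}\right) - \frac{34212219529375}{32835051156009} = - \frac{139614}{479} - \frac{34212219529375}{32835051156009} = - \frac{4600620485249611151}{15727989503728311}$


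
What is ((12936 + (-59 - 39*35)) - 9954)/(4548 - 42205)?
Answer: -1558/37657 ≈ -0.041373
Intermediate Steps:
((12936 + (-59 - 39*35)) - 9954)/(4548 - 42205) = ((12936 + (-59 - 1365)) - 9954)/(-37657) = ((12936 - 1424) - 9954)*(-1/37657) = (11512 - 9954)*(-1/37657) = 1558*(-1/37657) = -1558/37657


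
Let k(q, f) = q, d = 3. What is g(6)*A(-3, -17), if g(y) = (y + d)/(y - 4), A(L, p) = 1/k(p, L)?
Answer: -9/34 ≈ -0.26471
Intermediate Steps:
A(L, p) = 1/p
g(y) = (3 + y)/(-4 + y) (g(y) = (y + 3)/(y - 4) = (3 + y)/(-4 + y))
g(6)*A(-3, -17) = ((3 + 6)/(-4 + 6))/(-17) = (9/2)*(-1/17) = -9/34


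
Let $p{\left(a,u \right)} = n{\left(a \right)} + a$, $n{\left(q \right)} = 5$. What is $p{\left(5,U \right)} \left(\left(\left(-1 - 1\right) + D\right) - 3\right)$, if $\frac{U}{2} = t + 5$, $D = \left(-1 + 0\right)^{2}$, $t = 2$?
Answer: $-40$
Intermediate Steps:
$D = 1$ ($D = \left(-1\right)^{2} = 1$)
$U = 14$ ($U = 2 \left(2 + 5\right) = 2 \cdot 7 = 14$)
$p{\left(a,u \right)} = 5 + a$
$p{\left(5,U \right)} \left(\left(\left(-1 - 1\right) + D\right) - 3\right) = \left(5 + 5\right) \left(\left(\left(-1 - 1\right) + 1\right) - 3\right) = 10 \left(\left(-2 + 1\right) - 3\right) = 10 \left(-1 - 3\right) = 10 \left(-4\right) = -40$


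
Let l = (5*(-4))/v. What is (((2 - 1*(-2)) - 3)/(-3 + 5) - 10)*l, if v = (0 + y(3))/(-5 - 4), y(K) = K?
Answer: -570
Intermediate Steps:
v = -⅓ (v = (0 + 3)/(-5 - 4) = 3/(-9) = 3*(-⅑) = -⅓ ≈ -0.33333)
l = 60 (l = (5*(-4))/(-⅓) = -20*(-3) = 60)
(((2 - 1*(-2)) - 3)/(-3 + 5) - 10)*l = (((2 - 1*(-2)) - 3)/(-3 + 5) - 10)*60 = (((2 + 2) - 3)/2 - 10)*60 = ((4 - 3)*(½) - 10)*60 = (1*(½) - 10)*60 = (½ - 10)*60 = -19/2*60 = -570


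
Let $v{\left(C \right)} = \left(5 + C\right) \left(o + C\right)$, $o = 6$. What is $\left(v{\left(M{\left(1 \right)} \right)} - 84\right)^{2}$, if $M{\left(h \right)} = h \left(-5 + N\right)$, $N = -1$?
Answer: $7056$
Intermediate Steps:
$M{\left(h \right)} = - 6 h$ ($M{\left(h \right)} = h \left(-5 - 1\right) = h \left(-6\right) = - 6 h$)
$v{\left(C \right)} = \left(5 + C\right) \left(6 + C\right)$
$\left(v{\left(M{\left(1 \right)} \right)} - 84\right)^{2} = \left(\left(30 + \left(\left(-6\right) 1\right)^{2} + 11 \left(\left(-6\right) 1\right)\right) - 84\right)^{2} = \left(\left(30 + \left(-6\right)^{2} + 11 \left(-6\right)\right) - 84\right)^{2} = \left(\left(30 + 36 - 66\right) - 84\right)^{2} = \left(0 - 84\right)^{2} = \left(-84\right)^{2} = 7056$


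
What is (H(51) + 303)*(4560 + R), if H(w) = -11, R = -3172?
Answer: 405296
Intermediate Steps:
(H(51) + 303)*(4560 + R) = (-11 + 303)*(4560 - 3172) = 292*1388 = 405296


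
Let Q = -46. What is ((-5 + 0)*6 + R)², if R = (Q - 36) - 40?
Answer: 23104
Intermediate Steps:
R = -122 (R = (-46 - 36) - 40 = -82 - 40 = -122)
((-5 + 0)*6 + R)² = ((-5 + 0)*6 - 122)² = (-5*6 - 122)² = (-30 - 122)² = (-152)² = 23104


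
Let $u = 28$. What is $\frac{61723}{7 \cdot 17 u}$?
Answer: $\frac{61723}{3332} \approx 18.524$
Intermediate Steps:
$\frac{61723}{7 \cdot 17 u} = \frac{61723}{7 \cdot 17 \cdot 28} = \frac{61723}{119 \cdot 28} = \frac{61723}{3332}$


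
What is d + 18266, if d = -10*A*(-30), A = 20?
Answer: 24266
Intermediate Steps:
d = 6000 (d = -10*20*(-30) = -200*(-30) = 6000)
d + 18266 = 6000 + 18266 = 24266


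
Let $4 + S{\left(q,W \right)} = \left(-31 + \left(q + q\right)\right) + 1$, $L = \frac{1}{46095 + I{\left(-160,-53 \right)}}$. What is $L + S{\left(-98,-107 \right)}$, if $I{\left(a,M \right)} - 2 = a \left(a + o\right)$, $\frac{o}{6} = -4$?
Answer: $- \frac{17373509}{75537} \approx -230.0$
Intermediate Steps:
$o = -24$ ($o = 6 \left(-4\right) = -24$)
$I{\left(a,M \right)} = 2 + a \left(-24 + a\right)$ ($I{\left(a,M \right)} = 2 + a \left(a - 24\right) = 2 + a \left(-24 + a\right)$)
$L = \frac{1}{75537}$ ($L = \frac{1}{46095 + \left(2 + \left(-160\right)^{2} - -3840\right)} = \frac{1}{46095 + \left(2 + 25600 + 3840\right)} = \frac{1}{46095 + 29442} = \frac{1}{75537} \approx 1.3239 \cdot 10^{-5}$)
$S{\left(q,W \right)} = -34 + 2 q$ ($S{\left(q,W \right)} = -4 + \left(\left(-31 + \left(q + q\right)\right) + 1\right) = -4 + \left(\left(-31 + 2 q\right) + 1\right) = -4 + \left(-30 + 2 q\right) = -34 + 2 q$)
$L + S{\left(-98,-107 \right)} = \frac{1}{75537} + \left(-34 + 2 \left(-98\right)\right) = \frac{1}{75537} - 230 = - \frac{17373509}{75537}$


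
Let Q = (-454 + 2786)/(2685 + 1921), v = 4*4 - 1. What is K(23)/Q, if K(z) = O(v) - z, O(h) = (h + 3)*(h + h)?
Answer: 108241/106 ≈ 1021.1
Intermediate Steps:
v = 15 (v = 16 - 1 = 15)
Q = 1166/2303 (Q = 2332/4606 = 2332*(1/4606) = 1166/2303 ≈ 0.50630)
O(h) = 2*h*(3 + h) (O(h) = (3 + h)*(2*h) = 2*h*(3 + h))
K(z) = 540 - z (K(z) = 2*15*(3 + 15) - z = 2*15*18 - z = 540 - z)
K(23)/Q = (540 - 1*23)/(1166/2303) = (540 - 23)*(2303/1166) = 517*(2303/1166) = 108241/106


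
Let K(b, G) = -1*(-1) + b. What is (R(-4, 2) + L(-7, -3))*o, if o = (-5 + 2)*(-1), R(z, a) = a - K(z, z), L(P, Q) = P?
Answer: -6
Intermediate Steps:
K(b, G) = 1 + b
R(z, a) = -1 + a - z (R(z, a) = a - (1 + z) = a + (-1 - z) = -1 + a - z)
o = 3 (o = -3*(-1) = 3)
(R(-4, 2) + L(-7, -3))*o = ((-1 + 2 - 1*(-4)) - 7)*3 = ((-1 + 2 + 4) - 7)*3 = (5 - 7)*3 = -2*3 = -6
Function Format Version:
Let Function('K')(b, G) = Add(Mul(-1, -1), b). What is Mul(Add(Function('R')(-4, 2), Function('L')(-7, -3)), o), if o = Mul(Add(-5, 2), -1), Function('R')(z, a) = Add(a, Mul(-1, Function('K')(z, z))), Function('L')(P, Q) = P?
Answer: -6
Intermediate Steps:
Function('K')(b, G) = Add(1, b)
Function('R')(z, a) = Add(-1, a, Mul(-1, z)) (Function('R')(z, a) = Add(a, Mul(-1, Add(1, z))) = Add(a, Add(-1, Mul(-1, z))) = Add(-1, a, Mul(-1, z)))
o = 3 (o = Mul(-3, -1) = 3)
Mul(Add(Function('R')(-4, 2), Function('L')(-7, -3)), o) = Mul(Add(Add(-1, 2, Mul(-1, -4)), -7), 3) = Mul(Add(Add(-1, 2, 4), -7), 3) = Mul(Add(5, -7), 3) = Mul(-2, 3) = -6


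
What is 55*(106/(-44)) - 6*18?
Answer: -481/2 ≈ -240.50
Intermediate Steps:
55*(106/(-44)) - 6*18 = 55*(106*(-1/44)) - 108 = 55*(-53/22) - 108 = -265/2 - 108 = -481/2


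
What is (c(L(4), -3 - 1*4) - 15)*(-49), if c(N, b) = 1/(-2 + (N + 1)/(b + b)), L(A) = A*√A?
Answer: 27881/37 ≈ 753.54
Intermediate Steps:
L(A) = A^(3/2)
c(N, b) = 1/(-2 + (1 + N)/(2*b)) (c(N, b) = 1/(-2 + (1 + N)/((2*b))) = 1/(-2 + (1 + N)*(1/(2*b))) = 1/(-2 + (1 + N)/(2*b)))
(c(L(4), -3 - 1*4) - 15)*(-49) = (2*(-3 - 1*4)/(1 + 4^(3/2) - 4*(-3 - 1*4)) - 15)*(-49) = (2*(-3 - 4)/(1 + 8 - 4*(-3 - 4)) - 15)*(-49) = (2*(-7)/(1 + 8 - 4*(-7)) - 15)*(-49) = (2*(-7)/(1 + 8 + 28) - 15)*(-49) = (2*(-7)/37 - 15)*(-49) = (2*(-7)*(1/37) - 15)*(-49) = (-14/37 - 15)*(-49) = -569/37*(-49) = 27881/37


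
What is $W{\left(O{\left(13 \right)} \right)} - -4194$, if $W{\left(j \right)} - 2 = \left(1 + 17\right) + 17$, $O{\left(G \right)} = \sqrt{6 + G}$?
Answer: $4231$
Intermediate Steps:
$W{\left(j \right)} = 37$ ($W{\left(j \right)} = 2 + \left(\left(1 + 17\right) + 17\right) = 2 + \left(18 + 17\right) = 2 + 35 = 37$)
$W{\left(O{\left(13 \right)} \right)} - -4194 = 37 - -4194 = 37 + 4194 = 4231$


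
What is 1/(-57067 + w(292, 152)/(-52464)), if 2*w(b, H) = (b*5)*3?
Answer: -8744/498994213 ≈ -1.7523e-5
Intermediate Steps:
w(b, H) = 15*b/2 (w(b, H) = ((b*5)*3)/2 = ((5*b)*3)/2 = (15*b)/2 = 15*b/2)
1/(-57067 + w(292, 152)/(-52464)) = 1/(-57067 + ((15/2)*292)/(-52464)) = 1/(-57067 + 2190*(-1/52464)) = 1/(-57067 - 365/8744) = 1/(-498994213/8744) = -8744/498994213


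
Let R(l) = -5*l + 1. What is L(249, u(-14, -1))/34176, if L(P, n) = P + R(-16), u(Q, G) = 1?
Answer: 55/5696 ≈ 0.0096559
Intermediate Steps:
R(l) = 1 - 5*l
L(P, n) = 81 + P (L(P, n) = P + (1 - 5*(-16)) = P + (1 + 80) = P + 81 = 81 + P)
L(249, u(-14, -1))/34176 = (81 + 249)/34176 = 330*(1/34176) = 55/5696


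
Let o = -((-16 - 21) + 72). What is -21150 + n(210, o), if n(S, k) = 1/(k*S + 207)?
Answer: -151074451/7143 ≈ -21150.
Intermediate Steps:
o = -35 (o = -(-37 + 72) = -1*35 = -35)
n(S, k) = 1/(207 + S*k) (n(S, k) = 1/(S*k + 207) = 1/(207 + S*k))
-21150 + n(210, o) = -21150 + 1/(207 + 210*(-35)) = -21150 + 1/(207 - 7350) = -21150 + 1/(-7143) = -21150 - 1/7143 = -151074451/7143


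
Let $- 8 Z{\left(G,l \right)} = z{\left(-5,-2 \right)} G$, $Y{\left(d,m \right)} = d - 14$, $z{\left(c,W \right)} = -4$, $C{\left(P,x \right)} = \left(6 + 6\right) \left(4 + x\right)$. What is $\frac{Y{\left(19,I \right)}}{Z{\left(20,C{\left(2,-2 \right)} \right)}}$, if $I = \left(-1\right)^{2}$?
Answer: $\frac{1}{2} \approx 0.5$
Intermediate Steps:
$C{\left(P,x \right)} = 48 + 12 x$ ($C{\left(P,x \right)} = 12 \left(4 + x\right) = 48 + 12 x$)
$I = 1$
$Y{\left(d,m \right)} = -14 + d$
$Z{\left(G,l \right)} = \frac{G}{2}$ ($Z{\left(G,l \right)} = - \frac{\left(-4\right) G}{8} = \frac{G}{2}$)
$\frac{Y{\left(19,I \right)}}{Z{\left(20,C{\left(2,-2 \right)} \right)}} = \frac{-14 + 19}{\frac{1}{2} \cdot 20} = \frac{5}{10} = 5 \cdot \frac{1}{10} = \frac{1}{2}$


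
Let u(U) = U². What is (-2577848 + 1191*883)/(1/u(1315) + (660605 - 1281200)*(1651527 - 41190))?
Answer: 2639134548875/1728130557095800874 ≈ 1.5272e-6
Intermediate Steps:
(-2577848 + 1191*883)/(1/u(1315) + (660605 - 1281200)*(1651527 - 41190)) = (-2577848 + 1191*883)/(1/(1315²) + (660605 - 1281200)*(1651527 - 41190)) = (-2577848 + 1051653)/(1/1729225 - 620595*1610337) = -1526195/(1/1729225 - 999367090515) = -1526195/(-1728130557095800874/1729225) = -1526195*(-1729225/1728130557095800874) = 2639134548875/1728130557095800874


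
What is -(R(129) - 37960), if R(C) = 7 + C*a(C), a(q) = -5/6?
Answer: 76121/2 ≈ 38061.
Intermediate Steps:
a(q) = -5/6 (a(q) = -5*1/6 = -5/6)
R(C) = 7 - 5*C/6 (R(C) = 7 + C*(-5/6) = 7 - 5*C/6)
-(R(129) - 37960) = -((7 - 5/6*129) - 37960) = -((7 - 215/2) - 37960) = -(-201/2 - 37960) = -1*(-76121/2) = 76121/2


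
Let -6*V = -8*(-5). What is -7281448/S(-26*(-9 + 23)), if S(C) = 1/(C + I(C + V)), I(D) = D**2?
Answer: -8979976812064/9 ≈ -9.9778e+11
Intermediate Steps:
V = -20/3 (V = -(-4)*(-5)/3 = -1/6*40 = -20/3 ≈ -6.6667)
S(C) = 1/(C + (-20/3 + C)**2) (S(C) = 1/(C + (C - 20/3)**2) = 1/(C + (-20/3 + C)**2))
-7281448/S(-26*(-9 + 23)) = -(-2650447072 + 7281448*(-20 + 3*(-26*(-9 + 23)))**2/9) = -(-2650447072 + 7281448*(-20 + 3*(-26*14))**2/9) = -(-2650447072 + 7281448*(-20 + 3*(-364))**2/9) = -(-2650447072 + 7281448*(-20 - 1092)**2/9) = -7281448/(9/((-1112)**2 - 3276)) = -7281448/(9/(1236544 - 3276)) = -7281448/(9/1233268) = -7281448/(9*(1/1233268)) = -7281448/9/1233268 = -7281448*1233268/9 = -8979976812064/9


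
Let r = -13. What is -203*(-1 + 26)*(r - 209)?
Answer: 1126650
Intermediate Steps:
-203*(-1 + 26)*(r - 209) = -203*(-1 + 26)*(-13 - 209) = -5075*(-222) = -203*(-5550) = 1126650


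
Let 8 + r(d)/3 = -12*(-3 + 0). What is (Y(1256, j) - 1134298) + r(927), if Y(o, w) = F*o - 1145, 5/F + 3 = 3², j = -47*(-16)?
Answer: -3402937/3 ≈ -1.1343e+6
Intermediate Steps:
j = 752
F = ⅚ (F = 5/(-3 + 3²) = 5/(-3 + 9) = 5/6 = 5*(⅙) = ⅚ ≈ 0.83333)
Y(o, w) = -1145 + 5*o/6 (Y(o, w) = 5*o/6 - 1145 = -1145 + 5*o/6)
r(d) = 84 (r(d) = -24 + 3*(-12*(-3 + 0)) = -24 + 3*(-12*(-3)) = -24 + 3*36 = -24 + 108 = 84)
(Y(1256, j) - 1134298) + r(927) = ((-1145 + (⅚)*1256) - 1134298) + 84 = ((-1145 + 3140/3) - 1134298) + 84 = (-295/3 - 1134298) + 84 = -3403189/3 + 84 = -3402937/3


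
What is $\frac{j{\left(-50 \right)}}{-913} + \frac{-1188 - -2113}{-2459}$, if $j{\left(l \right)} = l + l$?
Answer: $- \frac{598625}{2245067} \approx -0.26664$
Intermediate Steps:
$j{\left(l \right)} = 2 l$
$\frac{j{\left(-50 \right)}}{-913} + \frac{-1188 - -2113}{-2459} = \frac{2 \left(-50\right)}{-913} + \frac{-1188 - -2113}{-2459} = \left(-100\right) \left(- \frac{1}{913}\right) + \left(-1188 + 2113\right) \left(- \frac{1}{2459}\right) = \frac{100}{913} + 925 \left(- \frac{1}{2459}\right) = \frac{100}{913} - \frac{925}{2459} = - \frac{598625}{2245067}$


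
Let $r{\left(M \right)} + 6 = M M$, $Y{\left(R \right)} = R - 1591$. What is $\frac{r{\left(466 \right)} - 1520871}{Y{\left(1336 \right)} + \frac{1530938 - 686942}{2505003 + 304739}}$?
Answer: $\frac{1831559824991}{357820107} \approx 5118.7$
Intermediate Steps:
$Y{\left(R \right)} = -1591 + R$
$r{\left(M \right)} = -6 + M^{2}$ ($r{\left(M \right)} = -6 + M M = -6 + M^{2}$)
$\frac{r{\left(466 \right)} - 1520871}{Y{\left(1336 \right)} + \frac{1530938 - 686942}{2505003 + 304739}} = \frac{\left(-6 + 466^{2}\right) - 1520871}{\left(-1591 + 1336\right) + \frac{1530938 - 686942}{2505003 + 304739}} = \frac{\left(-6 + 217156\right) - 1520871}{-255 + \frac{843996}{2809742}} = \frac{217150 - 1520871}{-255 + 843996 \cdot \frac{1}{2809742}} = - \frac{1303721}{-255 + \frac{421998}{1404871}} = - \frac{1303721}{- \frac{357820107}{1404871}} = \left(-1303721\right) \left(- \frac{1404871}{357820107}\right) = \frac{1831559824991}{357820107}$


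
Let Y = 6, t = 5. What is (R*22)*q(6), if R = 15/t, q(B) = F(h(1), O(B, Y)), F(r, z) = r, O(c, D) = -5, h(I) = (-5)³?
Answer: -8250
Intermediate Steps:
h(I) = -125
q(B) = -125
R = 3 (R = 15/5 = 15*(⅕) = 3)
(R*22)*q(6) = (3*22)*(-125) = 66*(-125) = -8250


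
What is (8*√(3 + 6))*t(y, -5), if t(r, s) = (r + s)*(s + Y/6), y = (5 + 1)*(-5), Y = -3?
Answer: 4620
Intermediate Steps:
y = -30 (y = 6*(-5) = -30)
t(r, s) = (-½ + s)*(r + s) (t(r, s) = (r + s)*(s - 3/6) = (r + s)*(s - 3*⅙) = (r + s)*(s - ½) = (r + s)*(-½ + s) = (-½ + s)*(r + s))
(8*√(3 + 6))*t(y, -5) = (8*√(3 + 6))*((-5)² - ½*(-30) - ½*(-5) - 30*(-5)) = (8*√9)*(25 + 15 + 5/2 + 150) = (8*3)*(385/2) = 24*(385/2) = 4620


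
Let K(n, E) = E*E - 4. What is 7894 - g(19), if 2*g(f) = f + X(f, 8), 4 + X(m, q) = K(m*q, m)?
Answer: 7708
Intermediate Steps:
K(n, E) = -4 + E**2 (K(n, E) = E**2 - 4 = -4 + E**2)
X(m, q) = -8 + m**2 (X(m, q) = -4 + (-4 + m**2) = -8 + m**2)
g(f) = -4 + f/2 + f**2/2 (g(f) = (f + (-8 + f**2))/2 = (-8 + f + f**2)/2 = -4 + f/2 + f**2/2)
7894 - g(19) = 7894 - (-4 + (1/2)*19 + (1/2)*19**2) = 7894 - (-4 + 19/2 + (1/2)*361) = 7894 - (-4 + 19/2 + 361/2) = 7894 - 1*186 = 7894 - 186 = 7708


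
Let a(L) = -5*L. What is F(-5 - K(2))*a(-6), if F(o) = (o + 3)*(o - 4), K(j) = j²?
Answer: 2340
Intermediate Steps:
F(o) = (-4 + o)*(3 + o) (F(o) = (3 + o)*(-4 + o) = (-4 + o)*(3 + o))
F(-5 - K(2))*a(-6) = (-12 + (-5 - 1*2²)² - (-5 - 1*2²))*(-5*(-6)) = (-12 + (-5 - 1*4)² - (-5 - 1*4))*30 = (-12 + (-5 - 4)² - (-5 - 4))*30 = (-12 + (-9)² - 1*(-9))*30 = (-12 + 81 + 9)*30 = 78*30 = 2340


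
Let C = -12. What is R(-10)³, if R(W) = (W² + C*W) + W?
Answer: 9261000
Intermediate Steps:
R(W) = W² - 11*W (R(W) = (W² - 12*W) + W = W² - 11*W)
R(-10)³ = (-10*(-11 - 10))³ = (-10*(-21))³ = 210³ = 9261000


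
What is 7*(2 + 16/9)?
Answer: 238/9 ≈ 26.444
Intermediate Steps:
7*(2 + 16/9) = 7*(34/9) = 238/9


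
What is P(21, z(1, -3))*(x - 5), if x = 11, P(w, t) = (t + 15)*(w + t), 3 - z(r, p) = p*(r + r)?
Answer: 4320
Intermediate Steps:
z(r, p) = 3 - 2*p*r (z(r, p) = 3 - p*(r + r) = 3 - p*2*r = 3 - 2*p*r)
P(w, t) = (15 + t)*(t + w)
P(21, z(1, -3))*(x - 5) = ((3 - 2*(-3)*1)² + 15*(3 - 2*(-3)*1) + 15*21 + (3 - 2*(-3)*1)*21)*(11 - 5) = ((3 + 6)² + 15*(3 + 6) + 315 + (3 + 6)*21)*6 = (9² + 15*9 + 315 + 9*21)*6 = (81 + 135 + 315 + 189)*6 = 720*6 = 4320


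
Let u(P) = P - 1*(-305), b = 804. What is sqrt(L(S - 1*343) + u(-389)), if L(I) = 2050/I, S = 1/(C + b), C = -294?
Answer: 4*I*sqrt(172081330809)/174929 ≈ 9.4856*I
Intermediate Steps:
S = 1/510 (S = 1/(-294 + 804) = 1/510 ≈ 0.0019608)
u(P) = 305 + P (u(P) = P + 305 = 305 + P)
sqrt(L(S - 1*343) + u(-389)) = sqrt(2050/(1/510 - 1*343) + (305 - 389)) = sqrt(2050/(1/510 - 343) - 84) = sqrt(2050/(-174929/510) - 84) = sqrt(2050*(-510/174929) - 84) = sqrt(-1045500/174929 - 84) = sqrt(-15739536/174929) = 4*I*sqrt(172081330809)/174929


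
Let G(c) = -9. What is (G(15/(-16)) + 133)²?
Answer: 15376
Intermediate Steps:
(G(15/(-16)) + 133)² = (-9 + 133)² = 124² = 15376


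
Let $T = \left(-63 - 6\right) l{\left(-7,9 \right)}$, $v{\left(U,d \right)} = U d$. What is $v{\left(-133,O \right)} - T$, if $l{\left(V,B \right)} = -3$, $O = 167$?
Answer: $-22418$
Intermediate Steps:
$T = 207$ ($T = \left(-63 - 6\right) \left(-3\right) = \left(-69\right) \left(-3\right) = 207$)
$v{\left(-133,O \right)} - T = \left(-133\right) 167 - 207 = -22211 - 207 = -22418$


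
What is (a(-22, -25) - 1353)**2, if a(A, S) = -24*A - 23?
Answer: 719104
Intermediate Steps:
a(A, S) = -23 - 24*A
(a(-22, -25) - 1353)**2 = ((-23 - 24*(-22)) - 1353)**2 = ((-23 + 528) - 1353)**2 = (505 - 1353)**2 = (-848)**2 = 719104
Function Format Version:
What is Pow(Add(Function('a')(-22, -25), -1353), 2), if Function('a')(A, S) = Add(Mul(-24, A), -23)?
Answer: 719104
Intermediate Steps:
Function('a')(A, S) = Add(-23, Mul(-24, A))
Pow(Add(Function('a')(-22, -25), -1353), 2) = Pow(Add(Add(-23, Mul(-24, -22)), -1353), 2) = Pow(Add(Add(-23, 528), -1353), 2) = Pow(Add(505, -1353), 2) = Pow(-848, 2) = 719104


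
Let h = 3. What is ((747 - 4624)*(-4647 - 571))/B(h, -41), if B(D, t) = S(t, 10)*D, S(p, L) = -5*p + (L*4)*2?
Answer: 20230186/855 ≈ 23661.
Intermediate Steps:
S(p, L) = -5*p + 8*L (S(p, L) = -5*p + (4*L)*2 = -5*p + 8*L)
B(D, t) = D*(80 - 5*t) (B(D, t) = (-5*t + 8*10)*D = (-5*t + 80)*D = (80 - 5*t)*D = D*(80 - 5*t))
((747 - 4624)*(-4647 - 571))/B(h, -41) = ((747 - 4624)*(-4647 - 571))/((5*3*(16 - 1*(-41)))) = (-3877*(-5218))/((5*3*(16 + 41))) = 20230186/((5*3*57)) = 20230186/855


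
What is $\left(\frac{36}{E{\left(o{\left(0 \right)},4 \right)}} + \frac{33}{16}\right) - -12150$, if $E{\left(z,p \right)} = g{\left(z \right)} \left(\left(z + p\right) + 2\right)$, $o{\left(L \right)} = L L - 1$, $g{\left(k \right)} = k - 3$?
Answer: $\frac{972021}{80} \approx 12150.0$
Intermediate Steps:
$g{\left(k \right)} = -3 + k$
$o{\left(L \right)} = -1 + L^{2}$ ($o{\left(L \right)} = L^{2} - 1 = -1 + L^{2}$)
$E{\left(z,p \right)} = \left(-3 + z\right) \left(2 + p + z\right)$ ($E{\left(z,p \right)} = \left(-3 + z\right) \left(\left(z + p\right) + 2\right) = \left(-3 + z\right) \left(\left(p + z\right) + 2\right) = \left(-3 + z\right) \left(2 + p + z\right)$)
$\left(\frac{36}{E{\left(o{\left(0 \right)},4 \right)}} + \frac{33}{16}\right) - -12150 = \left(\frac{36}{\left(-3 - \left(1 - 0^{2}\right)\right) \left(2 + 4 - \left(1 - 0^{2}\right)\right)} + \frac{33}{16}\right) - -12150 = \left(\frac{36}{\left(-3 + \left(-1 + 0\right)\right) \left(2 + 4 + \left(-1 + 0\right)\right)} + 33 \cdot \frac{1}{16}\right) + 12150 = \left(\frac{36}{\left(-3 - 1\right) \left(2 + 4 - 1\right)} + \frac{33}{16}\right) + 12150 = \left(\frac{36}{\left(-4\right) 5} + \frac{33}{16}\right) + 12150 = \left(\frac{36}{-20} + \frac{33}{16}\right) + 12150 = \left(36 \left(- \frac{1}{20}\right) + \frac{33}{16}\right) + 12150 = \left(- \frac{9}{5} + \frac{33}{16}\right) + 12150 = \frac{21}{80} + 12150 = \frac{972021}{80}$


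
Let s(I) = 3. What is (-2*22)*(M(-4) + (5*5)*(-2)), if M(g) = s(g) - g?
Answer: 1892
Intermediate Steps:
M(g) = 3 - g
(-2*22)*(M(-4) + (5*5)*(-2)) = (-2*22)*((3 - 1*(-4)) + (5*5)*(-2)) = -44*((3 + 4) + 25*(-2)) = -44*(7 - 50) = -44*(-43) = 1892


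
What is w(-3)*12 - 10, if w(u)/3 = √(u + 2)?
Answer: -10 + 36*I ≈ -10.0 + 36.0*I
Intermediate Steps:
w(u) = 3*√(2 + u) (w(u) = 3*√(u + 2) = 3*√(2 + u))
w(-3)*12 - 10 = (3*√(2 - 3))*12 - 10 = (3*√(-1))*12 - 10 = (3*I)*12 - 10 = 36*I - 10 = -10 + 36*I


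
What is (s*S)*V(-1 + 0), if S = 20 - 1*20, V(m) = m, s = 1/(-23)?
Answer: 0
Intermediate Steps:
s = -1/23 ≈ -0.043478
S = 0 (S = 20 - 20 = 0)
(s*S)*V(-1 + 0) = (-1/23*0)*(-1 + 0) = 0*(-1) = 0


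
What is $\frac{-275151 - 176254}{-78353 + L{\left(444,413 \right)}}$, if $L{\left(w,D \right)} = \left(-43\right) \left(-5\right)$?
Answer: $\frac{451405}{78138} \approx 5.777$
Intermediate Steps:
$L{\left(w,D \right)} = 215$
$\frac{-275151 - 176254}{-78353 + L{\left(444,413 \right)}} = \frac{-275151 - 176254}{-78353 + 215} = - \frac{451405}{-78138} = \left(-451405\right) \left(- \frac{1}{78138}\right) = \frac{451405}{78138}$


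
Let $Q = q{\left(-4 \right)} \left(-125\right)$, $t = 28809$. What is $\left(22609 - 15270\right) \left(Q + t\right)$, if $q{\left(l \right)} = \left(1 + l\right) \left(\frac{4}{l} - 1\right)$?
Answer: $205925001$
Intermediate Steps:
$q{\left(l \right)} = \left(1 + l\right) \left(-1 + \frac{4}{l}\right)$
$Q = -750$ ($Q = \left(3 - -4 + \frac{4}{-4}\right) \left(-125\right) = \left(3 + 4 + 4 \left(- \frac{1}{4}\right)\right) \left(-125\right) = \left(3 + 4 - 1\right) \left(-125\right) = 6 \left(-125\right) = -750$)
$\left(22609 - 15270\right) \left(Q + t\right) = \left(22609 - 15270\right) \left(-750 + 28809\right) = 7339 \cdot 28059 = 205925001$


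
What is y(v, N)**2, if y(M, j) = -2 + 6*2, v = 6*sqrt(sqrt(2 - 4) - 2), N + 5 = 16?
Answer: 100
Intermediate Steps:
N = 11 (N = -5 + 16 = 11)
v = 6*sqrt(-2 + I*sqrt(2)) (v = 6*sqrt(sqrt(-2) - 2) = 6*sqrt(I*sqrt(2) - 2) = 6*sqrt(-2 + I*sqrt(2)) ≈ 2.8444 + 8.9493*I)
y(M, j) = 10 (y(M, j) = -2 + 12 = 10)
y(v, N)**2 = 10**2 = 100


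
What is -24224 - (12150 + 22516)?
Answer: -58890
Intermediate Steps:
-24224 - (12150 + 22516) = -24224 - 1*34666 = -24224 - 34666 = -58890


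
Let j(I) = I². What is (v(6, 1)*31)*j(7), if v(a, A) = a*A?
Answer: 9114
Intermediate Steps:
v(a, A) = A*a
(v(6, 1)*31)*j(7) = ((1*6)*31)*7² = (6*31)*49 = 186*49 = 9114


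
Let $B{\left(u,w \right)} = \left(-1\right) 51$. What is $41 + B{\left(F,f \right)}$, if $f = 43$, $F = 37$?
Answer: $-10$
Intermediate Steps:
$B{\left(u,w \right)} = -51$
$41 + B{\left(F,f \right)} = 41 - 51 = -10$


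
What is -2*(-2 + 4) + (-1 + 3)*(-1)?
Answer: -6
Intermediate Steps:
-2*(-2 + 4) + (-1 + 3)*(-1) = -2*2 + 2*(-1) = -4 - 2 = -6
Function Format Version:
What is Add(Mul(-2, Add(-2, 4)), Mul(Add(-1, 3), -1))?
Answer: -6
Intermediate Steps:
Add(Mul(-2, Add(-2, 4)), Mul(Add(-1, 3), -1)) = Add(Mul(-2, 2), Mul(2, -1)) = Add(-4, -2) = -6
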